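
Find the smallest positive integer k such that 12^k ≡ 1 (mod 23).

11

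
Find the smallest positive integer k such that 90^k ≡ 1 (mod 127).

The order of 90 must divide p − 1 = 126 = 2 · 3^2 · 7.
Divisors: 1, 2, 3, 6, 7, 9, 14, 18, 21, 42, 63, 126.
Check each in increasing order: 90^1 ≡ 90;  90^2 ≡ 99;  90^3 ≡ 20;  90^6 ≡ 19;  90^7 ≡ 59;  90^9 ≡ 126;  90^14 ≡ 52;  90^18 ≡ 1.
Smallest exponent giving 1 is 18.

18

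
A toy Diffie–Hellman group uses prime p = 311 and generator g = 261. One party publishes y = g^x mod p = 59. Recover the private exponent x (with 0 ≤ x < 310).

Baby-step giant-step with m = ceil(sqrt(310)) = 18.
Baby table (261^j mod 311 for j=0..17):
  0:1  1:261  2:12  3:22  4:144  5:264  6:173  7:58
  8:210  9:74  10:32  11:266  12:73  13:82  14:254  15:51
  16:249  17:301
Giant step factor: 261^(-18) ≡ 130 (mod 311).
Scan 59·130^i mod 311 for i = 0, 1, …:
  i=0: 59   i=1: 206   i=2: 34   i=3: 66
  i=4: 183   i=5: 154   i=6: 116   i=7: 152
  i=8: 167   i=9: 251     …   i=15: 309
  i=16: 51
Match at i=16, j=15: x = 16·18 + 15 = 303.

303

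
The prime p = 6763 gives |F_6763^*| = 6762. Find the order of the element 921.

3381

The order of 921 must divide p − 1 = 6762 = 2 · 3 · 7^2 · 23.
Divisors: 1, 2, 3, 6, 7, 14, 21, 23, 42, 46, 49, 69, 98, 138, 147, 161, 294, 322, 483, 966, 1127, 2254, 3381, 6762.
Check each in increasing order: 921^1 ≡ 921;  921^2 ≡ 2866;  921^3 ≡ 2016;  921^6 ≡ 6456;  921^7 ≡ 1299;  921^14 ≡ 3414;  921^21 ≡ 5021;  921^23 ≡ 5285;  921^42 ≡ 4740;  921^46 ≡ 35;  921^49 ≡ 2930;  921^69 ≡ 2374;  921^98 ≡ 2653;  921^138 ≡ 2297;  921^147 ≡ 2603;  921^161 ≡ 60;  921^294 ≡ 5846;  921^322 ≡ 3600;  921^483 ≡ 6347;  921^966 ≡ 3981;  921^1127 ≡ 2155;  921^2254 ≡ 4607;  921^3381 ≡ 1.
Smallest exponent giving 1 is 3381.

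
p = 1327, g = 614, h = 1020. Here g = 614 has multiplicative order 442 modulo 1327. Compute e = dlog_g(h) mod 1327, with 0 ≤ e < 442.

348

Baby-step giant-step with m = ceil(sqrt(442)) = 22.
Baby table (614^j mod 1327 for j=0..21):
  0:1  1:614  2:128  3:299  4:460  5:1116  6:492  7:859
  8:607  9:1138  10:730  11:1021  12:550  13:642  14:69  15:1229
  16:870  17:726  18:1219  19:38  20:773  21:883
Giant step factor: 614^(-22) ≡ 756 (mod 1327).
Scan 1020·756^i mod 1327 for i = 0, 1, …:
  i=0: 1020   i=1: 133   i=2: 1023   i=3: 1074
  i=4: 1147   i=5: 601   i=6: 522   i=7: 513
  i=8: 344   i=9: 1299     …   i=14: 379
  i=15: 1219
Match at i=15, j=18: e = 15·22 + 18 = 348.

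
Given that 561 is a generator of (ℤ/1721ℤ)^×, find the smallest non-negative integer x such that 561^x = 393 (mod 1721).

Baby-step giant-step with m = ceil(sqrt(1720)) = 42.
Baby table (561^j mod 1721 for j=0..41):
  0:1  1:561  2:1499  3:1091  4:1096  5:459  6:1070  7:1362
  8:1679  9:532  10:719  11:645  12:435  13:1374  14:1527  15:1310
  16:43  17:29  18:780  19:446  20:661  21:806  22:1264  23:52
  24:1636  25:503  26:1660  27:199  28:1495  29:568  30:263  31:1258
  32:128  33:1247  34:841  35:247  36:887  37:238  38:1001  39:515
  40:1508  41:977
Giant step factor: 561^(-42) ≡ 311 (mod 1721).
Scan 393·311^i mod 1721 for i = 0, 1, …:
  i=0: 393   i=1: 32   i=2: 1347   i=3: 714
  i=4: 45   i=5: 227   i=6: 36   i=7: 870
  i=8: 373   i=9: 696     …   i=18: 983
  i=19: 1096
Match at i=19, j=4: x = 19·42 + 4 = 802.

802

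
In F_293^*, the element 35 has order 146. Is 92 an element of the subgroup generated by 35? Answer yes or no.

92 ∈ ⟨35⟩ iff 92^146 ≡ 1 (mod 293), since |⟨35⟩| = 146.
92^146 mod 293 = 292.
Since 292 ≠ 1, 92 does not lie in the subgroup.

no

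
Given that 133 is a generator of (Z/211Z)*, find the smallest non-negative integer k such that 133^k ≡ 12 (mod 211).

165

Baby-step giant-step with m = ceil(sqrt(210)) = 15.
Baby table (133^j mod 211 for j=0..14):
  0:1  1:133  2:176  3:198  4:170  5:33  6:169  7:111
  8:204  9:124  10:34  11:91  12:76  13:191  14:83
Giant step factor: 133^(-15) ≡ 63 (mod 211).
Scan 12·63^i mod 211 for i = 0, 1, …:
  i=0: 12   i=1: 123   i=2: 153   i=3: 144
  i=4: 210   i=5: 148   i=6: 40   i=7: 199
  i=8: 88   i=9: 58   i=10: 67   i=11: 1
Match at i=11, j=0: k = 11·15 + 0 = 165.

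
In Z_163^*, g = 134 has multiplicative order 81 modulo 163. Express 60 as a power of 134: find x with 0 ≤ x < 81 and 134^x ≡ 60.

17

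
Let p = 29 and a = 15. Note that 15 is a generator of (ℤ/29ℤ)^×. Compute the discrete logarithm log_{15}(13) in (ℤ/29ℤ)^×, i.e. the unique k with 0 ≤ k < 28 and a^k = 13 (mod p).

Successive powers of 15 modulo 29:
  15^0=1  15^1=15  15^2=22  15^3=11  15^4=20  15^5=10
  15^6=5  15^7=17  15^8=23  15^9=26  15^10=13
So 15^10 ≡ 13 (mod 29), giving k = 10.

10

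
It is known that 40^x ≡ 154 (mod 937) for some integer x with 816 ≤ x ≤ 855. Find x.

836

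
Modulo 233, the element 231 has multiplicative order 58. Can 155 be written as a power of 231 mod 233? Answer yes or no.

no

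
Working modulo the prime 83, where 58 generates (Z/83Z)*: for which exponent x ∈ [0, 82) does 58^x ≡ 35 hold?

9

Baby-step giant-step with m = ceil(sqrt(82)) = 10.
Baby table (58^j mod 83 for j=0..9):
  0:1  1:58  2:44  3:62  4:27  5:72  6:26  7:14
  8:65  9:35
Giant step factor: 58^(-10) ≡ 59 (mod 83).
Scan 35·59^i mod 83 for i = 0, 1, …:
  i=0: 35
Match at i=0, j=9: x = 0·10 + 9 = 9.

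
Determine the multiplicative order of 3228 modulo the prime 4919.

The order of 3228 must divide p − 1 = 4918 = 2 · 2459.
Divisors: 1, 2, 2459, 4918.
Check each in increasing order: 3228^1 ≡ 3228;  3228^2 ≡ 1542;  3228^2459 ≡ 4918;  3228^4918 ≡ 1.
Smallest exponent giving 1 is 4918.

4918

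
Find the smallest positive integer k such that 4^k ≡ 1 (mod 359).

179

The order of 4 must divide p − 1 = 358 = 2 · 179.
Divisors: 1, 2, 179, 358.
Check each in increasing order: 4^1 ≡ 4;  4^2 ≡ 16;  4^179 ≡ 1.
Smallest exponent giving 1 is 179.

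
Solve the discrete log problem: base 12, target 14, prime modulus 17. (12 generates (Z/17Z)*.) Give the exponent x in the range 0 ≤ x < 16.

Successive powers of 12 modulo 17:
  12^0=1  12^1=12  12^2=8  12^3=11  12^4=13  12^5=3
  12^6=2  12^7=7  12^8=16  12^9=5  12^10=9  12^11=6
  12^12=4  12^13=14
So 12^13 ≡ 14 (mod 17), giving x = 13.

13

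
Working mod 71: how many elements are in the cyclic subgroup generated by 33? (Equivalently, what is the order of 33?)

The order of 33 must divide p − 1 = 70 = 2 · 5 · 7.
Divisors: 1, 2, 5, 7, 10, 14, 35, 70.
Check each in increasing order: 33^1 ≡ 33;  33^2 ≡ 24;  33^5 ≡ 51;  33^7 ≡ 17;  33^10 ≡ 45;  33^14 ≡ 5;  33^35 ≡ 70;  33^70 ≡ 1.
Smallest exponent giving 1 is 70.

70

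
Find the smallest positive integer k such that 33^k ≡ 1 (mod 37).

9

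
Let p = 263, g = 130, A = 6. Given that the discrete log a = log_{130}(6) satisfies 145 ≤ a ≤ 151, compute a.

Compute 130^145 mod 263 = 232, then multiply by 130 repeatedly:
  130^145=232  130^146=178  130^147=259  130^148=6
Found 6 at exponent 148.

148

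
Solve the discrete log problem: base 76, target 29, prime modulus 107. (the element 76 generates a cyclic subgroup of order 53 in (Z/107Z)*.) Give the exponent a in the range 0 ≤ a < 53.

11

Baby-step giant-step with m = ceil(sqrt(53)) = 8.
Baby table (76^j mod 107 for j=0..7):
  0:1  1:76  2:105  3:62  4:4  5:90  6:99  7:34
Giant step factor: 76^(-8) ≡ 87 (mod 107).
Scan 29·87^i mod 107 for i = 0, 1, …:
  i=0: 29   i=1: 62
Match at i=1, j=3: a = 1·8 + 3 = 11.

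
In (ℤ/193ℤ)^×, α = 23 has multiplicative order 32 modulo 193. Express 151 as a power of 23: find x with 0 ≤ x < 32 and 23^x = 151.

15

Successive powers of 23 modulo 193:
  23^0=1  23^1=23  23^2=143  23^3=8  23^4=184  23^5=179
  23^6=64  23^7=121  23^8=81  23^9=126  23^10=3  23^11=69
  23^12=43  23^13=24  23^14=166  23^15=151
So 23^15 ≡ 151 (mod 193), giving x = 15.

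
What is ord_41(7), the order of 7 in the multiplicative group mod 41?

The order of 7 must divide p − 1 = 40 = 2^3 · 5.
Divisors: 1, 2, 4, 5, 8, 10, 20, 40.
Check each in increasing order: 7^1 ≡ 7;  7^2 ≡ 8;  7^4 ≡ 23;  7^5 ≡ 38;  7^8 ≡ 37;  7^10 ≡ 9;  7^20 ≡ 40;  7^40 ≡ 1.
Smallest exponent giving 1 is 40.

40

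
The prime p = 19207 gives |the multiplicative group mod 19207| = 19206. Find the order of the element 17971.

6402

The order of 17971 must divide p − 1 = 19206 = 2 · 3^2 · 11 · 97.
Divisors: 1, 2, 3, 6, 9, 11, 18, 22, 33, 66, 97, 99, 194, 198, 291, 582, 873, 1067, 1746, 2134, 3201, 6402, 9603, 19206.
Check each in increasing order: 17971^1 ≡ 17971;  17971^2 ≡ 10343;  17971^3 ≡ 7914;  17971^6 ≡ 16576;  17971^9 ≡ 17861;  17971^11 ≡ 3397;  17971^18 ≡ 6258;  17971^22 ≡ 15409;  17971^33 ≡ 5298;  17971^66 ≡ 7377;  17971^97 ≡ 17359;  17971^99 ≡ 16308;  17971^194 ≡ 15465;  17971^198 ≡ 10742;  17971^291 ≡ 696;  17971^582 ≡ 4241;  17971^873 ≡ 13065;  17971^1067 ≡ 11792;  17971^1746 ≡ 1616;  17971^2134 ≡ 11791;  17971^3201 ≡ 19206;  17971^6402 ≡ 1.
Smallest exponent giving 1 is 6402.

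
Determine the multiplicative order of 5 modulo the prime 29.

14

The order of 5 must divide p − 1 = 28 = 2^2 · 7.
Divisors: 1, 2, 4, 7, 14, 28.
Check each in increasing order: 5^1 ≡ 5;  5^2 ≡ 25;  5^4 ≡ 16;  5^7 ≡ 28;  5^14 ≡ 1.
Smallest exponent giving 1 is 14.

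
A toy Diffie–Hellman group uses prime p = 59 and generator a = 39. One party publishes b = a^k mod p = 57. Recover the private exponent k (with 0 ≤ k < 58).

40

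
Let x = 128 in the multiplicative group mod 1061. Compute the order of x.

1060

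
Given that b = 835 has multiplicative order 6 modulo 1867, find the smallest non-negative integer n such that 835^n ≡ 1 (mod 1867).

Successive powers of 835 modulo 1867:
  835^0=1
So 835^0 ≡ 1 (mod 1867), giving n = 0.

0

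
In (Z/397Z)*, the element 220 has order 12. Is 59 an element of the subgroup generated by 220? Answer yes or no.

no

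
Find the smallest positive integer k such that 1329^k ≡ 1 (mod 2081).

The order of 1329 must divide p − 1 = 2080 = 2^5 · 5 · 13.
Divisors: 1, 2, 4, 5, 8, 10, 13, 16, 20, 26, 32, 40, 52, 65, 80, 104, 130, 160, 208, 260, 416, 520, 1040, 2080.
Check each in increasing order: 1329^1 ≡ 1329;  1329^2 ≡ 1553;  1329^4 ≡ 2011;  1329^5 ≡ 615;  1329^8 ≡ 738;  1329^10 ≡ 1564;  1329^13 ≡ 212;  1329^16 ≡ 1503;  1329^20 ≡ 921;  1329^26 ≡ 1243;  1329^32 ≡ 1124;  1329^40 ≡ 1274;  1329^52 ≡ 947;  1329^65 ≡ 988;  1329^80 ≡ 1977;  1329^104 ≡ 1979;  1329^130 ≡ 155;  1329^160 ≡ 411;  1329^208 ≡ 2080;  1329^260 ≡ 1134;  1329^416 ≡ 1.
Smallest exponent giving 1 is 416.

416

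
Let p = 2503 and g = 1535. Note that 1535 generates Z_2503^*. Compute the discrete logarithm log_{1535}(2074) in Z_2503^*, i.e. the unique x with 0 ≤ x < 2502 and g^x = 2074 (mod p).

1197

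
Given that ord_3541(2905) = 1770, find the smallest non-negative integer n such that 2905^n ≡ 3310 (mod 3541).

Baby-step giant-step with m = ceil(sqrt(1770)) = 43.
Baby table (2905^j mod 3541 for j=0..42):
  0:1  1:2905  2:822  3:1276  4:2894  5:736  6:2857  7:3022
  8:771  9:1843  10:3464  11:2939  12:444  13:896  14:245  15:3525
  16:3094  17:1012  18:830  19:3270  20:2388  21:321  22:1222  23:1828
  24:2381  25:1232  26:2550  27:3519  28:3369  29:3162  30:256  31:70
  32:1513  33:884  34:795  35:743  36:1946  37:1694  38:2621  39:855
  40:1534  41:1692  42:352
Giant step factor: 2905^(-43) ≡ 745 (mod 3541).
Scan 3310·745^i mod 3541 for i = 0, 1, …:
  i=0: 3310   i=1: 1414   i=2: 1753   i=3: 2897
  i=4: 1796   i=5: 3063   i=6: 1531   i=7: 393
  i=8: 2423   i=9: 2766     …   i=32: 215
  i=33: 830
Match at i=33, j=18: n = 33·43 + 18 = 1437.

1437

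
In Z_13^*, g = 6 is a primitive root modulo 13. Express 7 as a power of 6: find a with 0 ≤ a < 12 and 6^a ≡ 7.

7

Successive powers of 6 modulo 13:
  6^0=1  6^1=6  6^2=10  6^3=8  6^4=9  6^5=2
  6^6=12  6^7=7
So 6^7 ≡ 7 (mod 13), giving a = 7.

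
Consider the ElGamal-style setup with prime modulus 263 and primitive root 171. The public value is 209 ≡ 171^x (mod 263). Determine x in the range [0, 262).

Baby-step giant-step with m = ceil(sqrt(262)) = 17.
Baby table (171^j mod 263 for j=0..16):
  0:1  1:171  2:48  3:55  4:200  5:10  6:132  7:217
  8:24  9:159  10:100  11:5  12:66  13:240  14:12  15:211
  16:50
Giant step factor: 171^(-17) ≡ 53 (mod 263).
Scan 209·53^i mod 263 for i = 0, 1, …:
  i=0: 209   i=1: 31   i=2: 65   i=3: 26
  i=4: 63   i=5: 183   i=6: 231   i=7: 145
  i=8: 58   i=9: 181   i=10: 125   i=11: 50
Match at i=11, j=16: x = 11·17 + 16 = 203.

203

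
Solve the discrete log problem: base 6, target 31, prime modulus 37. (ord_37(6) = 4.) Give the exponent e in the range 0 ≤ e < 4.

Successive powers of 6 modulo 37:
  6^0=1  6^1=6  6^2=36  6^3=31
So 6^3 ≡ 31 (mod 37), giving e = 3.

3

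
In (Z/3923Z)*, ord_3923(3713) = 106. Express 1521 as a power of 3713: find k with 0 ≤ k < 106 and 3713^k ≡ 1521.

42

Baby-step giant-step with m = ceil(sqrt(106)) = 11.
Baby table (3713^j mod 3923 for j=0..10):
  0:1  1:3713  2:947  3:1203  4:2365  5:1571  6:3545  7:920
  8:2950  9:334  10:474
Giant step factor: 3713^(-11) ≡ 2402 (mod 3923).
Scan 1521·2402^i mod 3923 for i = 0, 1, …:
  i=0: 1521   i=1: 1129   i=2: 1065   i=3: 334
Match at i=3, j=9: k = 3·11 + 9 = 42.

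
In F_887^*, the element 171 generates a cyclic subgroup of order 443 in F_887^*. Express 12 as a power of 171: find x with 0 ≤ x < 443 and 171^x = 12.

Successive powers of 171 modulo 887:
  171^0=1  171^1=171  171^2=857  171^3=192  171^4=13  171^5=449
  171^6=497  171^7=722  171^8=169  171^9=515  171^10=252  171^11=516
  171^12=423  171^13=486  171^14=615  171^15=499  171^16=177  171^17=109
  171^18=12
So 171^18 ≡ 12 (mod 887), giving x = 18.

18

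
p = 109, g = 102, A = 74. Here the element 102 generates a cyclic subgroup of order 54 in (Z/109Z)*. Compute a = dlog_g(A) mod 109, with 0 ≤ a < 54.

11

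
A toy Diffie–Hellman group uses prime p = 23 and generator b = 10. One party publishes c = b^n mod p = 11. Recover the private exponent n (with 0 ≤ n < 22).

3

Successive powers of 10 modulo 23:
  10^0=1  10^1=10  10^2=8  10^3=11
So 10^3 ≡ 11 (mod 23), giving n = 3.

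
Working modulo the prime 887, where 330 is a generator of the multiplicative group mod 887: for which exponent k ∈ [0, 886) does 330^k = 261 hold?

Baby-step giant-step with m = ceil(sqrt(886)) = 30.
Baby table (330^j mod 887 for j=0..29):
  0:1  1:330  2:686  3:195  4:486  5:720  6:771  7:748
  8:254  9:442  10:392  11:745  12:151  13:158  14:694  15:174
  16:652  17:506  18:224  19:299  20:213  21:217  22:650  23:733
  24:626  25:796  26:128  27:551  28:882  29:124
Giant step factor: 330^(-30) ≡ 218 (mod 887).
Scan 261·218^i mod 887 for i = 0, 1, …:
  i=0: 261   i=1: 130   i=2: 843   i=3: 165
  i=4: 490   i=5: 380   i=6: 349   i=7: 687
  i=8: 750   i=9: 292     …   i=14: 279
  i=15: 506
Match at i=15, j=17: k = 15·30 + 17 = 467.

467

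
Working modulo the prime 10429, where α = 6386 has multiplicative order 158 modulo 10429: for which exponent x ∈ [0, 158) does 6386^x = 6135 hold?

19

Successive powers of 6386 modulo 10429:
  6386^0=1  6386^1=6386  6386^2=3606  6386^3=684  6386^4=8702  6386^5=5260
  6386^6=8980  6386^7=7638  6386^8=10264  6386^9=10068  6386^10=9892  6386^11=1859
  6386^12=3372  6386^13=8136  6386^14=9647  6386^15=1639  6386^16=6367  6386^17=7420
  6386^18=5173  6386^19=6135
So 6386^19 ≡ 6135 (mod 10429), giving x = 19.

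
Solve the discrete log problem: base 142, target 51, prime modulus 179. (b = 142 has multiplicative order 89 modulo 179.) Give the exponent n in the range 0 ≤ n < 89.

Baby-step giant-step with m = ceil(sqrt(89)) = 10.
Baby table (142^j mod 179 for j=0..9):
  0:1  1:142  2:116  3:4  4:31  5:106  6:16  7:124
  8:66  9:64
Giant step factor: 142^(-10) ≡ 48 (mod 179).
Scan 51·48^i mod 179 for i = 0, 1, …:
  i=0: 51   i=1: 121   i=2: 80   i=3: 81
  i=4: 129   i=5: 106
Match at i=5, j=5: n = 5·10 + 5 = 55.

55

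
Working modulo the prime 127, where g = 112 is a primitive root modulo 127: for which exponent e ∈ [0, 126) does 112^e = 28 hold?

91

Baby-step giant-step with m = ceil(sqrt(126)) = 12.
Baby table (112^j mod 127 for j=0..11):
  0:1  1:112  2:98  3:54  4:79  5:85  6:122  7:75
  8:18  9:111  10:113  11:83
Giant step factor: 112^(-12) ≡ 61 (mod 127).
Scan 28·61^i mod 127 for i = 0, 1, …:
  i=0: 28   i=1: 57   i=2: 48   i=3: 7
  i=4: 46   i=5: 12   i=6: 97   i=7: 75
Match at i=7, j=7: e = 7·12 + 7 = 91.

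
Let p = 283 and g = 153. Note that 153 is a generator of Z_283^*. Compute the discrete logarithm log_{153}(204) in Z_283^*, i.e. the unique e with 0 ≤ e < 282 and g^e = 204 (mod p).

96

Baby-step giant-step with m = ceil(sqrt(282)) = 17.
Baby table (153^j mod 283 for j=0..16):
  0:1  1:153  2:203  3:212  4:174  5:20  6:230  7:98
  8:278  9:84  10:117  11:72  12:262  13:183  14:265  15:76
  16:25
Giant step factor: 153^(-17) ≡ 126 (mod 283).
Scan 204·126^i mod 283 for i = 0, 1, …:
  i=0: 204   i=1: 234   i=2: 52   i=3: 43
  i=4: 41   i=5: 72
Match at i=5, j=11: e = 5·17 + 11 = 96.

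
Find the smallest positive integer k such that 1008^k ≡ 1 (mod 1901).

475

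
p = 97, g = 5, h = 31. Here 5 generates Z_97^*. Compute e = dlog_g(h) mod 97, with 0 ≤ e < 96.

46

Baby-step giant-step with m = ceil(sqrt(96)) = 10.
Baby table (5^j mod 97 for j=0..9):
  0:1  1:5  2:25  3:28  4:43  5:21  6:8  7:40
  8:6  9:30
Giant step factor: 5^(-10) ≡ 11 (mod 97).
Scan 31·11^i mod 97 for i = 0, 1, …:
  i=0: 31   i=1: 50   i=2: 65   i=3: 36
  i=4: 8
Match at i=4, j=6: e = 4·10 + 6 = 46.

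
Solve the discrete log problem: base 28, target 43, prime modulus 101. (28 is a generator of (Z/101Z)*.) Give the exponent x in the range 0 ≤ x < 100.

22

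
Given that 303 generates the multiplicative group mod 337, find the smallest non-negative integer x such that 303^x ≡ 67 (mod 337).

Baby-step giant-step with m = ceil(sqrt(336)) = 19.
Baby table (303^j mod 337 for j=0..18):
  0:1  1:303  2:145  3:125  4:131  5:264  6:123  7:199
  8:311  9:210  10:274  11:120  12:301  13:213  14:172  15:218
  16:2  17:269  18:290
Giant step factor: 303^(-19) ≡ 306 (mod 337).
Scan 67·306^i mod 337 for i = 0, 1, …:
  i=0: 67   i=1: 282   i=2: 20   i=3: 54
  i=4: 11   i=5: 333   i=6: 124   i=7: 200
  i=8: 203   i=9: 110     …   i=14: 89
  i=15: 274
Match at i=15, j=10: x = 15·19 + 10 = 295.

295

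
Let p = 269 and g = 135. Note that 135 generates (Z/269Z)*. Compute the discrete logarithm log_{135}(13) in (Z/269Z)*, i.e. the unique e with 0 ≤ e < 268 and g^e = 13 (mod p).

126

Baby-step giant-step with m = ceil(sqrt(268)) = 17.
Baby table (135^j mod 269 for j=0..16):
  0:1  1:135  2:202  3:101  4:185  5:227  6:248  7:124
  8:62  9:31  10:150  11:75  12:172  13:86  14:43  15:156
  16:78
Giant step factor: 135^(-17) ≡ 69 (mod 269).
Scan 13·69^i mod 269 for i = 0, 1, …:
  i=0: 13   i=1: 90   i=2: 23   i=3: 242
  i=4: 20   i=5: 35   i=6: 263   i=7: 124
Match at i=7, j=7: e = 7·17 + 7 = 126.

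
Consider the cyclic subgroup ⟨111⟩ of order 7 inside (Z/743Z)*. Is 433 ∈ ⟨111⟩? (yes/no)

433 ∈ ⟨111⟩ iff 433^7 ≡ 1 (mod 743), since |⟨111⟩| = 7.
433^7 mod 743 = 1.
Since 1 = 1, 433 lies in the subgroup.

yes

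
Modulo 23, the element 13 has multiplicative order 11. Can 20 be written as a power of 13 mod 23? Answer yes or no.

⟨13⟩ has order 11; its elements mod 23 are {1, 2, 3, 4, 6, 8, 9, 12, 13, 16, 18}.
20 is not in this set.

no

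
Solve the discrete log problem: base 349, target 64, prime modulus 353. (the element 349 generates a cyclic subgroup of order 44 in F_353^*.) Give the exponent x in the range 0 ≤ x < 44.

Baby-step giant-step with m = ceil(sqrt(44)) = 7.
Baby table (349^j mod 353 for j=0..6):
  0:1  1:349  2:16  3:289  4:256  5:35  6:213
Giant step factor: 349^(-7) ≡ 191 (mod 353).
Scan 64·191^i mod 353 for i = 0, 1, …:
  i=0: 64   i=1: 222   i=2: 42   i=3: 256
Match at i=3, j=4: x = 3·7 + 4 = 25.

25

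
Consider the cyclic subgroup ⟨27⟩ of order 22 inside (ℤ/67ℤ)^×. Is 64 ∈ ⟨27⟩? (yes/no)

⟨27⟩ has order 22; its elements mod 67 are {1, 3, 5, 8, 9, 14, 15, 22, 24, 25, 27, 40, 42, 43, 45, 52, 53, 58, 59, 62, 64, 66}.
64 is in this set.

yes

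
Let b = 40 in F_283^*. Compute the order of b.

141

The order of 40 must divide p − 1 = 282 = 2 · 3 · 47.
Divisors: 1, 2, 3, 6, 47, 94, 141, 282.
Check each in increasing order: 40^1 ≡ 40;  40^2 ≡ 185;  40^3 ≡ 42;  40^6 ≡ 66;  40^47 ≡ 238;  40^94 ≡ 44;  40^141 ≡ 1.
Smallest exponent giving 1 is 141.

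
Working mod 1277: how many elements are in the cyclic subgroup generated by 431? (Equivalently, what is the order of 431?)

1276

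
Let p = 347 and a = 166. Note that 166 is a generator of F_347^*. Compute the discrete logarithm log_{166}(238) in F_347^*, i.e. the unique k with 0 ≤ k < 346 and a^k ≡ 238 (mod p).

337

Baby-step giant-step with m = ceil(sqrt(346)) = 19.
Baby table (166^j mod 347 for j=0..18):
  0:1  1:166  2:143  3:142  4:323  5:180  6:38  7:62
  8:229  9:191  10:129  11:247  12:56  13:274  14:27  15:318
  16:44  17:17  18:46
Giant step factor: 166^(-19) ≡ 174 (mod 347).
Scan 238·174^i mod 347 for i = 0, 1, …:
  i=0: 238   i=1: 119   i=2: 233   i=3: 290
  i=4: 145   i=5: 246   i=6: 123   i=7: 235
  i=8: 291   i=9: 319     …   i=16: 54
  i=17: 27
Match at i=17, j=14: k = 17·19 + 14 = 337.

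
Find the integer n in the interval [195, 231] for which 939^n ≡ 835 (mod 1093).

Compute 939^195 mod 1093 = 398, then multiply by 939 repeatedly:
  939^195=398  939^196=1009  939^197=913  939^198=395  939^199=378
  939^200=810  939^201=955  939^202=485  939^203=727  939^204=621
  939^205=550  939^206=554  939^207=1031  939^208=804  939^209=786
  939^210=279  939^211=754  939^212=835
Found 835 at exponent 212.

212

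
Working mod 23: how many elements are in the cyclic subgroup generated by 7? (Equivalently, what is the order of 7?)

22

The order of 7 must divide p − 1 = 22 = 2 · 11.
Divisors: 1, 2, 11, 22.
Check each in increasing order: 7^1 ≡ 7;  7^2 ≡ 3;  7^11 ≡ 22;  7^22 ≡ 1.
Smallest exponent giving 1 is 22.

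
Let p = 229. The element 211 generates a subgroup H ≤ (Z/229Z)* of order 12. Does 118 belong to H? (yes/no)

no

⟨211⟩ has order 12; its elements mod 229 are {1, 18, 89, 94, 95, 107, 122, 134, 135, 140, 211, 228}.
118 is not in this set.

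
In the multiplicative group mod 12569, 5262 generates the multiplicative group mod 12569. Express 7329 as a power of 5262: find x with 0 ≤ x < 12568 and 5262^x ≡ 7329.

5585

Baby-step giant-step with m = ceil(sqrt(12568)) = 113.
Baby table (5262^j mod 12569 for j=0..112):
  0:1  1:5262  2:11706  3:8872  4:3198  5:10554  6:5306  7:4423
  8:8607  9:3927  10:438  11:4629  12:11645  13:2115  14:5565  15:9829
  16:11332  17:1648  18:11735  19:10642  20:3309  21:3893  22:10065  23:8833
  24:11653  25:6504  26:11230  27:5391  28:11778  29:10666  30:3907  31:8319
  32:9320  33:10171  34:1000  35:8158  36:4261  37:10855  38:5474  39:8609
  40:1882  41:11281  42:9804  43:5472  44:10654  45:3608  46:6106  47:3408
  48:9502  49:42  50:7331  51:1461  52:8123  53:8626  54:3353  55:9179
  56:9800  57:9562  58:1537  59:5827  60:5883  61:11468  62:847  63:7488
  64:10610  65:10891  66:6371  67:2679  68:7049  69:719  70:109  71:7953
  72:6485  73:11804  74:9219  75:6607  76:180  77:4485  78:8057  79:697
  80:10035  81:1801  82:12405  83:4293  84:3273  85:2996  86:3426  87:3666
  88:9646  89:3630  90:8749  91:9560  92:3582  93:7553  94:708  95:5072
  96:4877  97:9445  98:1764  99:6246  100:11086  101:1803  102:10360  103:2567
  104:8448  105:9392  106:11965  107:1709  108:5923  109:8275  110:4034  111:10436
  112:271
Giant step factor: 5262^(-113) ≡ 6843 (mod 12569).
Scan 7329·6843^i mod 12569 for i = 0, 1, …:
  i=0: 7329   i=1: 2037   i=2: 170   i=3: 6962
  i=4: 4456   i=5: 14   i=6: 7819   i=7: 11753
  i=8: 9317   i=9: 6263     …   i=48: 11382
  i=49: 9502
Match at i=49, j=48: x = 49·113 + 48 = 5585.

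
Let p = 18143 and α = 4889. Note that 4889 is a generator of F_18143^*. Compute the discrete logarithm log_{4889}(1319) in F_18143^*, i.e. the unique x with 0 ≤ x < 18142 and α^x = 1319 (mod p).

Baby-step giant-step with m = ceil(sqrt(18142)) = 135.
Baby table (4889^j mod 18143 for j=0..134):
  0:1  1:4889  2:7990  3:1231  4:13026  5:2184  6:9492  7:14737
  8:3340  9:560  10:16390  11:11222  12:18069  13:1074  14:7459  15:17764
  16:15798  17:1671  18:5169  19:16185  20:6842  21:12989  22:2721  23:4150
  24:5476  25:11239  26:10467  27:9903  28:10243  29:3347  30:16640  31:17891
  32:1696  33:393  34:16362  35:1331  36:12065  37:2892  38:5591  39:11041
  40:4024  41:6324  42:2364  43:505  44:1497  45:7204  46:4793  47:10364
  48:14340  49:3708  50:3555  51:17544  52:10655  53:3742  54:6494  55:17059
  56:16223  57:11194  58:8178  59:13213  60:9277  61:15896  62:9075  63:8040
  64:9822  65:13380  66:9305  67:7644  68:15079  69:6222  70:11690  71:1960
  72:2936  73:2991  74:17884  75:3759  76:17035  77:7745  78:864  79:14920
  80:9020  81:11290  82:5804  83:104  84:452  85:14525  86:1023  87:12122
  88:9420  89:7446  90:8636  91:2643  92:3811  93:17261  94:5936  95:10447
  96:2838  97:13730  98:15013  99:10122  100:10497  101:11429  102:14084  103:3991
  104:8274  105:10839  106:14311  107:7071  108:7704  109:18131  110:13904  111:12978
  112:3371  113:6975  114:10078  115:13097  116:4586  117:14349  118:11423  119:2893
  120:10480  121:888  122:5255  123:1207  124:4548  125:9997  126:16234  127:10544
  128:5353  129:8611  130:7419  131:3634  132:4629  133:6860  134:10276
Giant step factor: 4889^(-135) ≡ 13104 (mod 18143).
Scan 1319·13104^i mod 18143 for i = 0, 1, …:
  i=0: 1319   i=1: 12040   i=2: 632   i=3: 8520
  i=4: 12201   i=5: 5788   i=6: 8212   i=7: 3915
  i=8: 11899   i=9: 3554     …   i=22: 9137
  i=23: 5591
Match at i=23, j=38: x = 23·135 + 38 = 3143.

3143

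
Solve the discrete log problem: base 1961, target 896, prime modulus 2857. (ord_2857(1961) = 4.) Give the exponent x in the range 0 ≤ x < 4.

3

Successive powers of 1961 modulo 2857:
  1961^0=1  1961^1=1961  1961^2=2856  1961^3=896
So 1961^3 ≡ 896 (mod 2857), giving x = 3.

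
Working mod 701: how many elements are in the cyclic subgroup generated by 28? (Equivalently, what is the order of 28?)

The order of 28 must divide p − 1 = 700 = 2^2 · 5^2 · 7.
Divisors: 1, 2, 4, 5, 7, 10, 14, 20, 25, 28, 35, 50, 70, 100, 140, 175, 350, 700.
Check each in increasing order: 28^1 ≡ 28;  28^2 ≡ 83;  28^4 ≡ 580;  28^5 ≡ 117;  28^7 ≡ 598;  28^10 ≡ 370;  28^14 ≡ 94;  28^20 ≡ 205;  28^25 ≡ 151;  28^28 ≡ 424;  28^35 ≡ 491;  28^50 ≡ 369;  28^70 ≡ 638;  28^100 ≡ 167;  28^140 ≡ 464;  28^175 ≡ 700;  28^350 ≡ 1.
Smallest exponent giving 1 is 350.

350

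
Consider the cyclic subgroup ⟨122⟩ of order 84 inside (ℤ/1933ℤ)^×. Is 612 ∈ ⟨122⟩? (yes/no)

yes

612 ∈ ⟨122⟩ iff 612^84 ≡ 1 (mod 1933), since |⟨122⟩| = 84.
612^84 mod 1933 = 1.
Since 1 = 1, 612 lies in the subgroup.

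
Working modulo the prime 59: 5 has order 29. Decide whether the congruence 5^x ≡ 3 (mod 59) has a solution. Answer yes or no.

yes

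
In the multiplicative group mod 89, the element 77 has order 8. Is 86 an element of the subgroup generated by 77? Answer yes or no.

86 ∈ ⟨77⟩ iff 86^8 ≡ 1 (mod 89), since |⟨77⟩| = 8.
86^8 mod 89 = 64.
Since 64 ≠ 1, 86 does not lie in the subgroup.

no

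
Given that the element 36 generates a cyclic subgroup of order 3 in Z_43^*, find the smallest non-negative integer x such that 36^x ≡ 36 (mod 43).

Successive powers of 36 modulo 43:
  36^0=1  36^1=36
So 36^1 ≡ 36 (mod 43), giving x = 1.

1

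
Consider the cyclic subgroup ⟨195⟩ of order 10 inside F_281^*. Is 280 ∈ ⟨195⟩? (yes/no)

yes

⟨195⟩ has order 10; its elements mod 281 are {1, 49, 86, 90, 128, 153, 191, 195, 232, 280}.
280 is in this set.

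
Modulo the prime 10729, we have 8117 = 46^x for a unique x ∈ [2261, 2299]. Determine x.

2275

Compute 46^2261 mod 10729 = 6255, then multiply by 46 repeatedly:
  46^2261=6255  46^2262=8776  46^2263=6723  46^2264=8846  46^2265=9943
  46^2266=6760  46^2267=10548  46^2268=2403  46^2269=3248  46^2270=9931
  46^2271=6208  46^2272=6614  46^2273=3832  46^2274=4608  46^2275=8117
Found 8117 at exponent 2275.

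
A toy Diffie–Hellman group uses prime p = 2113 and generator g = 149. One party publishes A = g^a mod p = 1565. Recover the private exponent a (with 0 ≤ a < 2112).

1997

Baby-step giant-step with m = ceil(sqrt(2112)) = 46.
Baby table (149^j mod 2113 for j=0..45):
  0:1  1:149  2:1071  3:1104  4:1795  5:1217  6:1728  7:1799
  8:1813  9:1786  10:1989  11:541  12:315  13:449  14:1398  15:1228
  16:1254  17:902  18:1279  19:401  20:585  21:532  22:1087  23:1375
  24:2027  25:1977  26:866  27:141  28:1992  29:988  30:1415  31:1648
  32:444  33:653  34:99  35:2073  36:379  37:1533  38:213  39:42
  40:2032  41:609  42:1995  43:1435  44:402  45:734
Giant step factor: 149^(-46) ≡ 29 (mod 2113).
Scan 1565·29^i mod 2113 for i = 0, 1, …:
  i=0: 1565   i=1: 1012   i=2: 1879   i=3: 1666
  i=4: 1828   i=5: 187   i=6: 1197   i=7: 905
  i=8: 889   i=9: 425     …   i=42: 451
  i=43: 401
Match at i=43, j=19: a = 43·46 + 19 = 1997.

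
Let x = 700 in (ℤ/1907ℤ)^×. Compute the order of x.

953

The order of 700 must divide p − 1 = 1906 = 2 · 953.
Divisors: 1, 2, 953, 1906.
Check each in increasing order: 700^1 ≡ 700;  700^2 ≡ 1808;  700^953 ≡ 1.
Smallest exponent giving 1 is 953.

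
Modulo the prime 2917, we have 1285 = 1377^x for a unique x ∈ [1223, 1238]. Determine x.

1234

Compute 1377^1223 mod 2917 = 135, then multiply by 1377 repeatedly:
  1377^1223=135  1377^1224=2124  1377^1225=1914  1377^1226=1527  1377^1227=2439
  1377^1228=1036  1377^1229=159  1377^1230=168  1377^1231=893  1377^1232=1604
  1377^1233=539  1377^1234=1285
Found 1285 at exponent 1234.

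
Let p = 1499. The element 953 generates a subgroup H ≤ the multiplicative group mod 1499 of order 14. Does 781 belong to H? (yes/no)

⟨953⟩ has order 14; its elements mod 1499 are {1, 151, 185, 252, 316, 546, 577, 922, 953, 1183, 1247, 1314, 1348, 1498}.
781 is not in this set.

no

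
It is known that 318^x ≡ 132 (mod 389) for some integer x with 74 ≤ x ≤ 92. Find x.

77

Compute 318^74 mod 389 = 322, then multiply by 318 repeatedly:
  318^74=322  318^75=89  318^76=294  318^77=132
Found 132 at exponent 77.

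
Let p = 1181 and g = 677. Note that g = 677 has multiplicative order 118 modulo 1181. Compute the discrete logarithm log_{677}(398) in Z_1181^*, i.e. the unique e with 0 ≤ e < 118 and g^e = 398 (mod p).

17

Baby-step giant-step with m = ceil(sqrt(118)) = 11.
Baby table (677^j mod 1181 for j=0..10):
  0:1  1:677  2:101  3:1060  4:753  5:770  6:469  7:1005
  8:129  9:1120  10:38
Giant step factor: 677^(-11) ≡ 835 (mod 1181).
Scan 398·835^i mod 1181 for i = 0, 1, …:
  i=0: 398   i=1: 469
Match at i=1, j=6: e = 1·11 + 6 = 17.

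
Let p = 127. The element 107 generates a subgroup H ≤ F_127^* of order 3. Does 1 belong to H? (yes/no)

⟨107⟩ has order 3; its elements mod 127 are {1, 19, 107}.
1 is in this set.

yes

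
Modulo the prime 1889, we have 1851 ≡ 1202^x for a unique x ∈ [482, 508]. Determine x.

507

Compute 1202^482 mod 1889 = 1601, then multiply by 1202 repeatedly:
  1202^482=1601  1202^483=1400  1202^484=1590  1202^485=1401  1202^486=903
  1202^487=1120  1202^488=1272  1202^489=743  1202^490=1478  1202^491=896
  1202^492=262  1202^493=1350  1202^494=49  1202^495=339  1202^496=1343
  1202^497=1080  1202^498=417  1202^499=649  1202^500=1830  1202^501=864
  1202^502=1467  1202^503=897  1202^504=1464  1202^505=1069  1202^506=418
  1202^507=1851
Found 1851 at exponent 507.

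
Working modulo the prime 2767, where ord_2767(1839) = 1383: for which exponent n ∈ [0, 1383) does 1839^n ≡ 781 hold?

Baby-step giant-step with m = ceil(sqrt(1383)) = 38.
Baby table (1839^j mod 2767 for j=0..37):
  0:1  1:1839  2:647  3:23  4:792  5:1046  6:529  7:1614
  8:1922  9:1099  10:1151  11:2701  12:374  13:1570  14:1249  15:301
  16:139  17:1057  18:1389  19:430  20:2175  21:1510  22:1589  23:219
  24:1526  25:576  26:2270  27:1894  28:2180  29:2404  30:2057  31:334
  32:2719  33:272  34:2148  35:1663  36:722  37:2365
Giant step factor: 1839^(-38) ≡ 2535 (mod 2767).
Scan 781·2535^i mod 2767 for i = 0, 1, …:
  i=0: 781   i=1: 1430   i=2: 280   i=3: 1448
  i=4: 1638   i=5: 1830   i=6: 1558   i=7: 1021
  i=8: 1090   i=9: 1684     …   i=25: 1204
  i=26: 139
Match at i=26, j=16: n = 26·38 + 16 = 1004.

1004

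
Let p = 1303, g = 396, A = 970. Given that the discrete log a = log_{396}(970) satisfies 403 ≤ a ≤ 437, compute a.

418

Compute 396^403 mod 1303 = 586, then multiply by 396 repeatedly:
  396^403=586  396^404=122  396^405=101  396^406=906  396^407=451
  396^408=85  396^409=1085  396^410=973  396^411=923  396^412=668
  396^413=19  396^414=1009  396^415=846  396^416=145  396^417=88
  396^418=970
Found 970 at exponent 418.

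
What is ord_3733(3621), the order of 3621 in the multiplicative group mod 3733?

The order of 3621 must divide p − 1 = 3732 = 2^2 · 3 · 311.
Divisors: 1, 2, 3, 4, 6, 12, 311, 622, 933, 1244, 1866, 3732.
Check each in increasing order: 3621^1 ≡ 3621;  3621^2 ≡ 1345;  3621^3 ≡ 2413;  3621^4 ≡ 2253;  3621^6 ≡ 2822;  3621^12 ≡ 1195;  3621^311 ≡ 2785;  3621^622 ≡ 2784;  3621^933 ≡ 3732;  3621^1244 ≡ 948;  3621^1866 ≡ 1.
Smallest exponent giving 1 is 1866.

1866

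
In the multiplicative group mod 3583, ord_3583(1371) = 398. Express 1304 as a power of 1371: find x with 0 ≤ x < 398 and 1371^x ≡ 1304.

343

Baby-step giant-step with m = ceil(sqrt(398)) = 20.
Baby table (1371^j mod 3583 for j=0..19):
  0:1  1:1371  2:2149  3:1053  4:3297  5:2024  6:1662  7:3397
  8:2970  9:1582  10:1207  11:3034  12:3334  13:2589  14:2349  15:2945
  16:3137  17:1227  18:1790  19:3318
Giant step factor: 1371^(-20) ≡ 598 (mod 3583).
Scan 1304·598^i mod 3583 for i = 0, 1, …:
  i=0: 1304   i=1: 2281   i=2: 2498   i=3: 3276
  i=4: 2730   i=5: 2275   i=6: 2493   i=7: 286
  i=8: 2627   i=9: 1592     …   i=16: 547
  i=17: 1053
Match at i=17, j=3: x = 17·20 + 3 = 343.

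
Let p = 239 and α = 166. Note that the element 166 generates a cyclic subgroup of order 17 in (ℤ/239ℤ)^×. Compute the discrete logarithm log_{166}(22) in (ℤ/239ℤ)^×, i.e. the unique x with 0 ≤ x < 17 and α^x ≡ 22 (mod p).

4

Successive powers of 166 modulo 239:
  166^0=1  166^1=166  166^2=71  166^3=75  166^4=22
So 166^4 ≡ 22 (mod 239), giving x = 4.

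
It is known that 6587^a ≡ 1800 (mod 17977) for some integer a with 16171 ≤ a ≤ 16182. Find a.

Compute 6587^16171 mod 17977 = 9377, then multiply by 6587 repeatedly:
  6587^16171=9377  6587^16172=15304  6587^16173=10409  6587^16174=17782  6587^16175=9879
  6587^16176=14210  6587^16177=13008  6587^16178=5314  6587^16179=2099  6587^16180=1800
Found 1800 at exponent 16180.

16180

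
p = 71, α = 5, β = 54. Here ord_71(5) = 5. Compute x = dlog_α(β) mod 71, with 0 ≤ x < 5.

3

Successive powers of 5 modulo 71:
  5^0=1  5^1=5  5^2=25  5^3=54
So 5^3 ≡ 54 (mod 71), giving x = 3.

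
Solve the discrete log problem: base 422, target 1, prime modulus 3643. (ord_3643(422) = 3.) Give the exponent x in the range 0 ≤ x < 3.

0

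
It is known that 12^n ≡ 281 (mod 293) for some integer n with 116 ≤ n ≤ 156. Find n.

147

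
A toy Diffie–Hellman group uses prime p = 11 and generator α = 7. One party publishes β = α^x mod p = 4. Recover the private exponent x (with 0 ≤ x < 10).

6

Successive powers of 7 modulo 11:
  7^0=1  7^1=7  7^2=5  7^3=2  7^4=3  7^5=10
  7^6=4
So 7^6 ≡ 4 (mod 11), giving x = 6.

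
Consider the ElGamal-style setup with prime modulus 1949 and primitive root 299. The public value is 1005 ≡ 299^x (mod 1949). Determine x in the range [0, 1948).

1863

Baby-step giant-step with m = ceil(sqrt(1948)) = 45.
Baby table (299^j mod 1949 for j=0..44):
  0:1  1:299  2:1696  3:364  4:1641  5:1460  6:1913  7:930
  8:1312  9:539  10:1343  11:63  12:1296  13:1602  14:1493  15:86
  16:377  17:1630  18:120  19:798  20:824  21:802  22:71  23:1739
  24:1527  25:507  26:1520  27:363  28:1342  29:1713  30:1549  31:1238
  32:1801  33:575  34:413  35:700  36:757  37:259  38:1430  39:739
  40:724  41:137  42:34  43:421  44:1143
Giant step factor: 299^(-45) ≡ 643 (mod 1949).
Scan 1005·643^i mod 1949 for i = 0, 1, …:
  i=0: 1005   i=1: 1096   i=2: 1139   i=3: 1502
  i=4: 1031   i=5: 273   i=6: 129   i=7: 1089
  i=8: 536   i=9: 1624     …   i=40: 1931
  i=41: 120
Match at i=41, j=18: x = 41·45 + 18 = 1863.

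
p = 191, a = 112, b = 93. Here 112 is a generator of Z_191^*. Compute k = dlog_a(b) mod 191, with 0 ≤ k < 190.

43

Baby-step giant-step with m = ceil(sqrt(190)) = 14.
Baby table (112^j mod 191 for j=0..13):
  0:1  1:112  2:129  3:123  4:24  5:14  6:40  7:87
  8:3  9:145  10:5  11:178  12:72  13:42
Giant step factor: 112^(-14) ≡ 78 (mod 191).
Scan 93·78^i mod 191 for i = 0, 1, …:
  i=0: 93   i=1: 187   i=2: 70   i=3: 112
Match at i=3, j=1: k = 3·14 + 1 = 43.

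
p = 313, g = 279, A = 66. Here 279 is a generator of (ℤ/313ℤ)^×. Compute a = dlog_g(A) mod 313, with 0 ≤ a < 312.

242

Baby-step giant-step with m = ceil(sqrt(312)) = 18.
Baby table (279^j mod 313 for j=0..17):
  0:1  1:279  2:217  3:134  4:139  5:282  6:115  7:159
  8:228  9:73  10:22  11:191  12:79  13:131  14:241  15:257
  16:26  17:55
Giant step factor: 279^(-18) ≡ 274 (mod 313).
Scan 66·274^i mod 313 for i = 0, 1, …:
  i=0: 66   i=1: 243   i=2: 226   i=3: 263
  i=4: 72   i=5: 9   i=6: 275   i=7: 230
  i=8: 107   i=9: 209   i=10: 300   i=11: 194
  i=12: 259   i=13: 228
Match at i=13, j=8: a = 13·18 + 8 = 242.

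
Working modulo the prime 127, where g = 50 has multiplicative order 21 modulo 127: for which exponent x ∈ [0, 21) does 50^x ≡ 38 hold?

16

Successive powers of 50 modulo 127:
  50^0=1  50^1=50  50^2=87  50^3=32  50^4=76  50^5=117
  50^6=8  50^7=19  50^8=61  50^9=2  50^10=100  50^11=47
  50^12=64  50^13=25  50^14=107  50^15=16  50^16=38
So 50^16 ≡ 38 (mod 127), giving x = 16.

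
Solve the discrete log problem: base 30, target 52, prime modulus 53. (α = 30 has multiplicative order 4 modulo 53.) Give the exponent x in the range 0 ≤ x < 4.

2

Successive powers of 30 modulo 53:
  30^0=1  30^1=30  30^2=52
So 30^2 ≡ 52 (mod 53), giving x = 2.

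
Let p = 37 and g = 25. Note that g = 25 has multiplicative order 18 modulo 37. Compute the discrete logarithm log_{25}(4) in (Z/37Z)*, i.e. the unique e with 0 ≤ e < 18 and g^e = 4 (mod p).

11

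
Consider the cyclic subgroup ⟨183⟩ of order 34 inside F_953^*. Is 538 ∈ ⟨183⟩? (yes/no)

no

538 ∈ ⟨183⟩ iff 538^34 ≡ 1 (mod 953), since |⟨183⟩| = 34.
538^34 mod 953 = 442.
Since 442 ≠ 1, 538 does not lie in the subgroup.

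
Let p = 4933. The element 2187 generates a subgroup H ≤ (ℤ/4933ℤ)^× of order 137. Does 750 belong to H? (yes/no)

no

750 ∈ ⟨2187⟩ iff 750^137 ≡ 1 (mod 4933), since |⟨2187⟩| = 137.
750^137 mod 4933 = 402.
Since 402 ≠ 1, 750 does not lie in the subgroup.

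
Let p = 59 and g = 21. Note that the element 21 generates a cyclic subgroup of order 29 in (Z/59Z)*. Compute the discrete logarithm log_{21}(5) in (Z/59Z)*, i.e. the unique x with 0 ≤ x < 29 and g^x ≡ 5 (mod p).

Successive powers of 21 modulo 59:
  21^0=1  21^1=21  21^2=28  21^3=57  21^4=17  21^5=3
  21^6=4  21^7=25  21^8=53  21^9=51  21^10=9  21^11=12
  21^12=16  21^13=41  21^14=35  21^15=27  21^16=36  21^17=48
  21^18=5
So 21^18 ≡ 5 (mod 59), giving x = 18.

18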